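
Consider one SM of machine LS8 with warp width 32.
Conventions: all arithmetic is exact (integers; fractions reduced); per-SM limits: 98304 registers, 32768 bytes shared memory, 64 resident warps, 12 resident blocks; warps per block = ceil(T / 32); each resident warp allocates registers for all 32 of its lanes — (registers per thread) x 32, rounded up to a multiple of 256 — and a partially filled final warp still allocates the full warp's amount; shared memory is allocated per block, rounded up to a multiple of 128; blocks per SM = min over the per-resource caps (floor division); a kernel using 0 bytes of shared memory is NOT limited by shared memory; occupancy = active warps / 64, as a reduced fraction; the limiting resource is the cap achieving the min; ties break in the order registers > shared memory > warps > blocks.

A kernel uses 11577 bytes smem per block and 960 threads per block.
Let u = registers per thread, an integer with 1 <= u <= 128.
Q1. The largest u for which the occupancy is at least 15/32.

Answer: u = 96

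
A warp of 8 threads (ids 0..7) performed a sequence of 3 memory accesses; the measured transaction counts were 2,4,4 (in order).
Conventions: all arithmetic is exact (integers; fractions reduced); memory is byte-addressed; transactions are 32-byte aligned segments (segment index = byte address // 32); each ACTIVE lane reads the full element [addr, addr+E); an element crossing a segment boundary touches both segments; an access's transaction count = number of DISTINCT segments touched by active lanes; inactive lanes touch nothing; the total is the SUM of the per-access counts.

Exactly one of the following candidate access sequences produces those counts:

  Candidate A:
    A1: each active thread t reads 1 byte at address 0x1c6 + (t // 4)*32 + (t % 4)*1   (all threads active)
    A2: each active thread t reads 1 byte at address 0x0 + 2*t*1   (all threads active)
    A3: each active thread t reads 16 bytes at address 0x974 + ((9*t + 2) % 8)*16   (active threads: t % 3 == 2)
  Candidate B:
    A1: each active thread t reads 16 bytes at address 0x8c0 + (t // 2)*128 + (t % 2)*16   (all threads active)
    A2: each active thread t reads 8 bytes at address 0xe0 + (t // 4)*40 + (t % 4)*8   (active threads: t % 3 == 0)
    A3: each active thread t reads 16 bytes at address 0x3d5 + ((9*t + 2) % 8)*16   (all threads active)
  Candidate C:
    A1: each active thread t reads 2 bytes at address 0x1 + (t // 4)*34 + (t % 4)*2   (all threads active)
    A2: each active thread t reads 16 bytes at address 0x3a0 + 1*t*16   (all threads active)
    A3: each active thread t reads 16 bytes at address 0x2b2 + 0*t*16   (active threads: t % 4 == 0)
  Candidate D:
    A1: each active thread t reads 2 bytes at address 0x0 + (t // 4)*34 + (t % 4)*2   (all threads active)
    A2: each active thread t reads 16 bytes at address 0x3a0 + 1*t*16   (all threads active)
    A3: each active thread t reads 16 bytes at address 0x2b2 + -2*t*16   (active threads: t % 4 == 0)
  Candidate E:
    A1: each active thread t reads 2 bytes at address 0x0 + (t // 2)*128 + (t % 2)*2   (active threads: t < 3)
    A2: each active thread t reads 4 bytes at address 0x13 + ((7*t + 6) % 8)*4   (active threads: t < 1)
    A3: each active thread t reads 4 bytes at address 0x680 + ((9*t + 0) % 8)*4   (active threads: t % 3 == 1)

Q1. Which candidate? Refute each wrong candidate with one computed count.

A: A2 gives 1 transaction, not 4
B: A1 gives 4 transactions, not 2
C: A3 gives 2 transactions, not 4
E: A2 gives 1 transaction, not 4
D: all counts match (2,4,4)

Answer: D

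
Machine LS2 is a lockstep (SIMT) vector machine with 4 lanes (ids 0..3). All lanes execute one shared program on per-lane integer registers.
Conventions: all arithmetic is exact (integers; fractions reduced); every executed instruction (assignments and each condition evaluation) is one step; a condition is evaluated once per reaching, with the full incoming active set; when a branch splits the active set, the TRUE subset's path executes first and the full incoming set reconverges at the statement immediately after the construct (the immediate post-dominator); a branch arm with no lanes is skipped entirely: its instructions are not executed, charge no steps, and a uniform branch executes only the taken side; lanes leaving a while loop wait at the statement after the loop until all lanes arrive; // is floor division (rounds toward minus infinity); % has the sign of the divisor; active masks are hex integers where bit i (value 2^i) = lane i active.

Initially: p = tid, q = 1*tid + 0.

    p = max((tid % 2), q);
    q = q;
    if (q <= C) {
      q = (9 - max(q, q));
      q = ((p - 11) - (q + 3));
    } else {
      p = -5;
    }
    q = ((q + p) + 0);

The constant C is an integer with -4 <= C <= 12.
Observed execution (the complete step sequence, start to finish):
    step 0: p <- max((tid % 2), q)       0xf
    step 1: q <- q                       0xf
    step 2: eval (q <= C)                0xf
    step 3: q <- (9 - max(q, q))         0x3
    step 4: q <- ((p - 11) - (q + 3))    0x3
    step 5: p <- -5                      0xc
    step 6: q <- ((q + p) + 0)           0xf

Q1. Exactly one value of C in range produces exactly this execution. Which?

Answer: C = 1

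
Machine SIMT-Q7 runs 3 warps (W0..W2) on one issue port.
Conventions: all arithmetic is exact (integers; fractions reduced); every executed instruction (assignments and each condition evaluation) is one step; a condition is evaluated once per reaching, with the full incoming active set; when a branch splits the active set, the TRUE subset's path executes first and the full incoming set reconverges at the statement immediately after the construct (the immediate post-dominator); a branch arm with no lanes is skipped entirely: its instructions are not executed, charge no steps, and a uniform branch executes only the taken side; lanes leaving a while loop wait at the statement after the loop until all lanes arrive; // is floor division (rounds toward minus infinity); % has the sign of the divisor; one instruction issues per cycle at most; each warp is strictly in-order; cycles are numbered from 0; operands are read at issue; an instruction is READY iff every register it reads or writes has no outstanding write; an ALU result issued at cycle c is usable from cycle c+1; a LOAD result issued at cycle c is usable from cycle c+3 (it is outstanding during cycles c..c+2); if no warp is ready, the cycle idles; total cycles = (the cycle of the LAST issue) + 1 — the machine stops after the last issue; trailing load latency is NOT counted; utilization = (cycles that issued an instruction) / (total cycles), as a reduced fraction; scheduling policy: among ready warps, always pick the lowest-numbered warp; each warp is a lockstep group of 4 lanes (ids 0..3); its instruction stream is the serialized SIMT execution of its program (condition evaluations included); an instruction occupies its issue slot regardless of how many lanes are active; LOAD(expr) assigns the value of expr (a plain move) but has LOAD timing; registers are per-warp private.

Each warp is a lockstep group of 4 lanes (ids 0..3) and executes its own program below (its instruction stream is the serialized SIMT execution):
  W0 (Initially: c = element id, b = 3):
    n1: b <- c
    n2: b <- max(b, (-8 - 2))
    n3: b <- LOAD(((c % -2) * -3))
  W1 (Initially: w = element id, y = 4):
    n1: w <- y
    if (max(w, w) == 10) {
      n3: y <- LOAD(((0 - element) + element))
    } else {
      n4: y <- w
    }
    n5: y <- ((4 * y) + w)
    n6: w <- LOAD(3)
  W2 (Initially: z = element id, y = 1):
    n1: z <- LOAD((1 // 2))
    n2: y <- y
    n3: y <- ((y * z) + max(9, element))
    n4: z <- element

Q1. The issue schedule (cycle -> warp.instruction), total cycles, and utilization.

cycle 0: W0.I0
cycle 1: W0.I1
cycle 2: W0.I2
cycle 3: W1.I0
cycle 4: W1.I1
cycle 5: W1.I2
cycle 6: W1.I3
cycle 7: W1.I4
cycle 8: W2.I0
cycle 9: W2.I1
cycle 10: idle
cycle 11: W2.I2
cycle 12: W2.I3

Answer: 13 cycles, utilization 12/13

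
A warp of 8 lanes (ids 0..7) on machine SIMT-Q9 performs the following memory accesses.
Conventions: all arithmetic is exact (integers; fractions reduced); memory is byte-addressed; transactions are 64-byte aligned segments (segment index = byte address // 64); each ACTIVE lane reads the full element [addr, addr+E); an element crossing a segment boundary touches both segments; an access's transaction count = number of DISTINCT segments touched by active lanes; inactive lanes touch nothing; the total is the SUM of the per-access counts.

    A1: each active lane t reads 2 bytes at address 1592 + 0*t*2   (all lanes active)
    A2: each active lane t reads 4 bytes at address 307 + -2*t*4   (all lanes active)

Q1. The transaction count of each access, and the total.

A1: 1 transaction
A2: 2 transactions

Answer: 1,2; total 3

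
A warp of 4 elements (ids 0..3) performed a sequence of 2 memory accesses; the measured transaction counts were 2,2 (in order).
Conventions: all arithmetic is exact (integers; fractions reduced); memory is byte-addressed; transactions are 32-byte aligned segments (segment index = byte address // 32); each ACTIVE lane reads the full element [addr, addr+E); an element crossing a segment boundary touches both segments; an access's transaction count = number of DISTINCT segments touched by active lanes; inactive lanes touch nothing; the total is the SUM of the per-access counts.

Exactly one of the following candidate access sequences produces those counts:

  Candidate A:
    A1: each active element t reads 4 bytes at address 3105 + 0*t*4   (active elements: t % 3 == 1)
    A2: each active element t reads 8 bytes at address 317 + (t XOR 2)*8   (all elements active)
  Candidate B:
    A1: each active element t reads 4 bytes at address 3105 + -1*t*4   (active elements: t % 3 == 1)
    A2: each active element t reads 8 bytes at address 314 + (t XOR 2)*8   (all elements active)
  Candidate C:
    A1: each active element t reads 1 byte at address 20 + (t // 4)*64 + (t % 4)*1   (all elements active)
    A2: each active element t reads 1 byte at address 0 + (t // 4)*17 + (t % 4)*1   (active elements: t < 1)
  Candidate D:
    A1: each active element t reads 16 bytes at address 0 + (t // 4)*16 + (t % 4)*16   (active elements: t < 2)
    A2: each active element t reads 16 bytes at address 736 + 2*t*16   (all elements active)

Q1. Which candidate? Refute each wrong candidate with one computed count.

A: A1 gives 1 transaction, not 2
C: A1 gives 1 transaction, not 2
D: A1 gives 1 transaction, not 2
B: all counts match (2,2)

Answer: B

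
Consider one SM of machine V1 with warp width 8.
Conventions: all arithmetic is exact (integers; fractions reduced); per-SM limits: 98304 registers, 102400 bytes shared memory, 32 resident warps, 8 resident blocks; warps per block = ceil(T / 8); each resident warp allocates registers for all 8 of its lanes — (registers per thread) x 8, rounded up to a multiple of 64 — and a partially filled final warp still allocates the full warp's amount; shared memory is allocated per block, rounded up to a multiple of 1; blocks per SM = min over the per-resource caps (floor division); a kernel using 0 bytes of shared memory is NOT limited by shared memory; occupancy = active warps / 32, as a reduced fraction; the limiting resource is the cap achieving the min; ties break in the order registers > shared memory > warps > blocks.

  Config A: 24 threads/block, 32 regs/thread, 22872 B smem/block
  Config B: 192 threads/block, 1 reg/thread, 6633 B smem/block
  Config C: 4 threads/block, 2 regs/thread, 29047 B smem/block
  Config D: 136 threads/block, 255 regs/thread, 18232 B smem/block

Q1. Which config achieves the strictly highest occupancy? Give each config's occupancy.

occupancies: A 3/8, B 3/4, C 3/32, D 17/32

Answer: B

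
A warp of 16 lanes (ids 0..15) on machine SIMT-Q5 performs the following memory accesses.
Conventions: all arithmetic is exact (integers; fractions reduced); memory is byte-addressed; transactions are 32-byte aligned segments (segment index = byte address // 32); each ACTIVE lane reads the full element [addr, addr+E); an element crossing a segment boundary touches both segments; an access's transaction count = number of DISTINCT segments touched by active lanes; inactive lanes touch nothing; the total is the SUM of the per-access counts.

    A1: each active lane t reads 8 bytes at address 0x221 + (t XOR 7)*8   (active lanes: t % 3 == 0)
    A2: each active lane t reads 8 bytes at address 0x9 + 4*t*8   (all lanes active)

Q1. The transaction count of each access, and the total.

A1: 4 transactions
A2: 16 transactions

Answer: 4,16; total 20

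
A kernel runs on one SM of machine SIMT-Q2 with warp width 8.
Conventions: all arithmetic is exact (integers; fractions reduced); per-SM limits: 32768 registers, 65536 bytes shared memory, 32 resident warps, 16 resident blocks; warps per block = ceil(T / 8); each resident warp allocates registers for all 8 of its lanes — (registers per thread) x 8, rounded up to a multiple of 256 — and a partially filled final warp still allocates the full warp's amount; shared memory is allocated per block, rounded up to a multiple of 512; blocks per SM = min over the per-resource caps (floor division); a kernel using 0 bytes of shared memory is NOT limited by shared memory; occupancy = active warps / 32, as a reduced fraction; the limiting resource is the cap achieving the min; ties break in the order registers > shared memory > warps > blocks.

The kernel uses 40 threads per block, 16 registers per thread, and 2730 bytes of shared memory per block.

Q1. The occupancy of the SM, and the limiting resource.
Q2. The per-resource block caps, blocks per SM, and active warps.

Answer: occupancy 15/16, limited by warps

registers: 25 blocks
shared memory: 21 blocks
warps: 6 blocks
blocks: 16 blocks

Answer: 6 blocks, 30 active warps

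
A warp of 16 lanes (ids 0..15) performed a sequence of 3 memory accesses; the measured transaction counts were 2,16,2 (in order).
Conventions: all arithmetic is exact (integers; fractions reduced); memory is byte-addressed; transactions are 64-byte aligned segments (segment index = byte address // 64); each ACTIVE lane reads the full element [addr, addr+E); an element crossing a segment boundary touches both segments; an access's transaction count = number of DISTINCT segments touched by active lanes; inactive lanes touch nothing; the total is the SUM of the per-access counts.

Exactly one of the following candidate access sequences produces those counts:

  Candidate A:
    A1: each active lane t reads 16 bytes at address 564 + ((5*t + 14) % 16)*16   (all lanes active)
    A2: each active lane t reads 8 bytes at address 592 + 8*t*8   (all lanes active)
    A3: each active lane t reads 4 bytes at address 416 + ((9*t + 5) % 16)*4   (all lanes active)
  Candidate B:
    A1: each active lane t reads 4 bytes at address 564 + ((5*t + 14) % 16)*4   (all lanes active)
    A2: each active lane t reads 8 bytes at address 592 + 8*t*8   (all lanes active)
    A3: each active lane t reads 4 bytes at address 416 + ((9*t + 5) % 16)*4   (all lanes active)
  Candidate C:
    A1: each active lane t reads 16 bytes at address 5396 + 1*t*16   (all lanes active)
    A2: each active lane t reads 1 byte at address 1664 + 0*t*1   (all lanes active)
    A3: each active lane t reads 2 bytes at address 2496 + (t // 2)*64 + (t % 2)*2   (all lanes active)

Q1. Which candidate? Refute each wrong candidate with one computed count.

A: A1 gives 5 transactions, not 2
C: A1 gives 5 transactions, not 2
B: all counts match (2,16,2)

Answer: B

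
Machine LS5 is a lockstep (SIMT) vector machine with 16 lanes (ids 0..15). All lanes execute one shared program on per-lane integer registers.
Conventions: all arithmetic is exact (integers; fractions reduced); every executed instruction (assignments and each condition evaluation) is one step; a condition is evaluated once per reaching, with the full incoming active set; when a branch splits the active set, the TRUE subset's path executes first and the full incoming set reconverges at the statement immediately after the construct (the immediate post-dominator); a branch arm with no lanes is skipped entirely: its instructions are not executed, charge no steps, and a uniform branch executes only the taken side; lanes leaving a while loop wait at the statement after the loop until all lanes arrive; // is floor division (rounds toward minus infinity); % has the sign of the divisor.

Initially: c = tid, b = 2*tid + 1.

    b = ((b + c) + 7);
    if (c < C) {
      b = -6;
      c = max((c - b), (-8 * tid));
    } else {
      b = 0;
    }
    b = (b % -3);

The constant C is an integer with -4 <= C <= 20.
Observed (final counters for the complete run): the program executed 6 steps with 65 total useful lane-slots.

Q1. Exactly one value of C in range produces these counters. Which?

Answer: C = 1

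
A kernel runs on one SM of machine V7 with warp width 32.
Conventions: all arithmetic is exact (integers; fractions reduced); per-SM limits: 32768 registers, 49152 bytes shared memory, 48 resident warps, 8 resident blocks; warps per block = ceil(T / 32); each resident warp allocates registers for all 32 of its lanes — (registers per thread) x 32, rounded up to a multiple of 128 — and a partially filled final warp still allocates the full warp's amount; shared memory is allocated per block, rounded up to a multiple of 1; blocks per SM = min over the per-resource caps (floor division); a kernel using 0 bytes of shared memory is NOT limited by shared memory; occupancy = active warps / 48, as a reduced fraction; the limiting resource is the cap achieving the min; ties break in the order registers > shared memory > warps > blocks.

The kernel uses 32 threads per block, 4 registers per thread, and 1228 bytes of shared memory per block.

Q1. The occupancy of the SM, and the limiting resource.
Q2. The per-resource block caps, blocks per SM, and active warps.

Answer: occupancy 1/6, limited by blocks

registers: 256 blocks
shared memory: 40 blocks
warps: 48 blocks
blocks: 8 blocks

Answer: 8 blocks, 8 active warps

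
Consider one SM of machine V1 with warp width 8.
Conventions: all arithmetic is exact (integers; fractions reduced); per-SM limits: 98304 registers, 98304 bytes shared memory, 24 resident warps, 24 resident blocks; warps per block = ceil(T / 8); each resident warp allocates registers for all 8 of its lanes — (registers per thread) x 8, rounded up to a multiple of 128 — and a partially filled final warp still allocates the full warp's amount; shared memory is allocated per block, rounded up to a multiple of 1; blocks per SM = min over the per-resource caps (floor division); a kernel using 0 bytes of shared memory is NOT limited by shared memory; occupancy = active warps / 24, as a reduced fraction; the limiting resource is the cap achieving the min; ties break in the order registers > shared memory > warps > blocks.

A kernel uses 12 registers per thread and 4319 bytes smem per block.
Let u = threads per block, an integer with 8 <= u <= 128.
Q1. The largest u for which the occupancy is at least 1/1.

Answer: u = 96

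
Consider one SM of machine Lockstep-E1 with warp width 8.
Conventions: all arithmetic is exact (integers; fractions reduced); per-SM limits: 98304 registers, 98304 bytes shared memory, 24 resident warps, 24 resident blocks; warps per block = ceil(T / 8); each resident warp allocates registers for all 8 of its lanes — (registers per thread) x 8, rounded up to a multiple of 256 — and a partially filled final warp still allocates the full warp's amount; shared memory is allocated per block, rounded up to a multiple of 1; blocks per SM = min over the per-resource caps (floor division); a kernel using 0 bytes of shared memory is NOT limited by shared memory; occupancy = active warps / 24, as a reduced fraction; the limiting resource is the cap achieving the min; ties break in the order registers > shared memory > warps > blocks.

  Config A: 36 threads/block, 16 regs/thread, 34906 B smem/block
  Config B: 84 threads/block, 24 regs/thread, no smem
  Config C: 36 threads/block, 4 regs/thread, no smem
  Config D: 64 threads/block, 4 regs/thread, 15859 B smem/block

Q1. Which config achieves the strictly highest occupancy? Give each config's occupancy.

occupancies: A 5/12, B 11/12, C 5/6, D 1

Answer: D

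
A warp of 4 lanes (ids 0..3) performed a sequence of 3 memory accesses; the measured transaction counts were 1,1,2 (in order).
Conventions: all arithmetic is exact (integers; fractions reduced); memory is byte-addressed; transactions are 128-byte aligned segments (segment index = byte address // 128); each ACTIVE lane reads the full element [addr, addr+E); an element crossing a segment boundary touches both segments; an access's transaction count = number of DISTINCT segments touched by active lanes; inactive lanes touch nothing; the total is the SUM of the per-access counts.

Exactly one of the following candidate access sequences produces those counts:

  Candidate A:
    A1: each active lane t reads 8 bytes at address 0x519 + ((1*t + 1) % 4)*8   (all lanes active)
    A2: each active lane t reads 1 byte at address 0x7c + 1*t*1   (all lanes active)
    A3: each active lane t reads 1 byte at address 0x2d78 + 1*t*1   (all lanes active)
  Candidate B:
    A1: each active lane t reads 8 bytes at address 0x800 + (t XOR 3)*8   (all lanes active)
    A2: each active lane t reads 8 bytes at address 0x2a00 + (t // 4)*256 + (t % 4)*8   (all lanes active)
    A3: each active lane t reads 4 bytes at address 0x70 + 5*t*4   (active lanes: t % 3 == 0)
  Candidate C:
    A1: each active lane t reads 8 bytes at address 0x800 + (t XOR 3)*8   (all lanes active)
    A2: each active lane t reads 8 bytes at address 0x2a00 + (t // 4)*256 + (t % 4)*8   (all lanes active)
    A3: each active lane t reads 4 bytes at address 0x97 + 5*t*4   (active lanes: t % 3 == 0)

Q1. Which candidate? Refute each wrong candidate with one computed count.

A: A3 gives 1 transaction, not 2
C: A3 gives 1 transaction, not 2
B: all counts match (1,1,2)

Answer: B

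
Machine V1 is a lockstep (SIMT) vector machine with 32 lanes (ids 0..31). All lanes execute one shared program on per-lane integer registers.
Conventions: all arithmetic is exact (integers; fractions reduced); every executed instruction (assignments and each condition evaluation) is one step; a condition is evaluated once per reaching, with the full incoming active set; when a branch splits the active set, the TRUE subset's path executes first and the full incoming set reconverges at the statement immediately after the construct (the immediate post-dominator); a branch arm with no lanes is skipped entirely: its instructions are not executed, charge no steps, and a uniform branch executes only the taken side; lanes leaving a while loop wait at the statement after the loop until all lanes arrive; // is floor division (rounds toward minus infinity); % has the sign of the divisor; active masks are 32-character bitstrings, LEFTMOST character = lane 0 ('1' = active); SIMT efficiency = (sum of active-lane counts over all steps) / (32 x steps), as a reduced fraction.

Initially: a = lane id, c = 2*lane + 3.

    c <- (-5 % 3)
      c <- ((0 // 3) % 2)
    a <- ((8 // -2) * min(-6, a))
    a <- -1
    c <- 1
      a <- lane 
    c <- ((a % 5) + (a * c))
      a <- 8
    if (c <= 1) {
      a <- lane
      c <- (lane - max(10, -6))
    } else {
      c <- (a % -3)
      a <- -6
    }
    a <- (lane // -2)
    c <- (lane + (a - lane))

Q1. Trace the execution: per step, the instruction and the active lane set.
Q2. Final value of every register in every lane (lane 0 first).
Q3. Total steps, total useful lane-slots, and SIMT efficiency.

step 0: c <- (-5 % 3)                11111111111111111111111111111111
step 1: c <- ((0 // 3) % 2)          11111111111111111111111111111111
step 2: a <- ((8 // -2) * min(-6, a)) 11111111111111111111111111111111
step 3: a <- -1                      11111111111111111111111111111111
step 4: c <- 1                       11111111111111111111111111111111
step 5: a <- lane                    11111111111111111111111111111111
step 6: c <- ((a % 5) + (a * c))     11111111111111111111111111111111
step 7: a <- 8                       11111111111111111111111111111111
step 8: eval (c <= 1)                11111111111111111111111111111111
step 9: a <- lane                    10000000000000000000000000000000
step 10: c <- (lane - max(10, -6))    10000000000000000000000000000000
step 11: c <- (a % -3)                01111111111111111111111111111111
step 12: a <- -6                      01111111111111111111111111111111
step 13: a <- (lane // -2)            11111111111111111111111111111111
step 14: c <- (lane + (a - lane))     11111111111111111111111111111111

Answer: 15 steps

a: 0,-1,-1,-2,-2,-3,-3,-4,-4,-5,-5,-6,-6,-7,-7,-8,-8,-9,-9,-10,-10,-11,-11,-12,-12,-13,-13,-14,-14,-15,-15,-16
c: 0,-1,-1,-2,-2,-3,-3,-4,-4,-5,-5,-6,-6,-7,-7,-8,-8,-9,-9,-10,-10,-11,-11,-12,-12,-13,-13,-14,-14,-15,-15,-16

steps = 15; useful = 416; efficiency = 416/480 = 13/15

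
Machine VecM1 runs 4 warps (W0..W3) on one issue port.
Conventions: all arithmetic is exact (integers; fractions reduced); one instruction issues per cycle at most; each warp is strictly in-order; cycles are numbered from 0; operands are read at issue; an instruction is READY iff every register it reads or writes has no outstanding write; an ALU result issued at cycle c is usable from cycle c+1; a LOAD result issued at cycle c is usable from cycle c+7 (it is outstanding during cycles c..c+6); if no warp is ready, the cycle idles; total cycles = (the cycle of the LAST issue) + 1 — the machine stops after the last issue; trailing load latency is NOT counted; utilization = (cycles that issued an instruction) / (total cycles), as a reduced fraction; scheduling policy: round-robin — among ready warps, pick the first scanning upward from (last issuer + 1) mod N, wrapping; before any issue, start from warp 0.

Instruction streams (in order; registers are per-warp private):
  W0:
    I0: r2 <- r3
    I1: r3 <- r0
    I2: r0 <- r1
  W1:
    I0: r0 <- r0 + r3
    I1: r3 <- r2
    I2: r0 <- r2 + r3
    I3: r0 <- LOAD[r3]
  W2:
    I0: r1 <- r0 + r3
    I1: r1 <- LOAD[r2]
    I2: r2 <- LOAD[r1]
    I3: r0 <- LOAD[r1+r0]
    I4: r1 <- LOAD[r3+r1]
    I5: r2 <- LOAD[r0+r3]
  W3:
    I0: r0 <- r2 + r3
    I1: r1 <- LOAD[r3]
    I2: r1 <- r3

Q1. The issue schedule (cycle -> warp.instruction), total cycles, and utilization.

cycle 0: W0.I0
cycle 1: W1.I0
cycle 2: W2.I0
cycle 3: W3.I0
cycle 4: W0.I1
cycle 5: W1.I1
cycle 6: W2.I1
cycle 7: W3.I1
cycle 8: W0.I2
cycle 9: W1.I2
cycle 10: W1.I3
cycle 11: idle
cycle 12: idle
cycle 13: W2.I2
cycle 14: W3.I2
cycle 15: W2.I3
cycle 16: W2.I4
cycle 17: idle
cycle 18: idle
cycle 19: idle
cycle 20: idle
cycle 21: idle
cycle 22: W2.I5

Answer: 23 cycles, utilization 16/23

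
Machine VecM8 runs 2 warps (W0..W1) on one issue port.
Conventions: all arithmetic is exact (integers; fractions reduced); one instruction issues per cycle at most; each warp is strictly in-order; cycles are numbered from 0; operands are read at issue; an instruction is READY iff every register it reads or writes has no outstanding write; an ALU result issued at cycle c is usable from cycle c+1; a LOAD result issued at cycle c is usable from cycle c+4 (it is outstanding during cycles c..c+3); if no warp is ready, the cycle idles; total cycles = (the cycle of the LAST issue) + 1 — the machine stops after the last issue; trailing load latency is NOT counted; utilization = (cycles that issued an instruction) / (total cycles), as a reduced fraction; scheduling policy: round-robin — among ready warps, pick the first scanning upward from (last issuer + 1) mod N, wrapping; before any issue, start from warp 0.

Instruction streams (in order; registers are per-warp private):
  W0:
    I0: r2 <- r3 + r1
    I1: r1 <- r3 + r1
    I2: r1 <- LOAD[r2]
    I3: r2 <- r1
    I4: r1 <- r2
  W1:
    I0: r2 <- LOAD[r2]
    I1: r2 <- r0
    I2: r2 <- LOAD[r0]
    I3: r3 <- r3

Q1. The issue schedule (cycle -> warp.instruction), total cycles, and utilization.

cycle 0: W0.I0
cycle 1: W1.I0
cycle 2: W0.I1
cycle 3: W0.I2
cycle 4: idle
cycle 5: W1.I1
cycle 6: W1.I2
cycle 7: W0.I3
cycle 8: W1.I3
cycle 9: W0.I4

Answer: 10 cycles, utilization 9/10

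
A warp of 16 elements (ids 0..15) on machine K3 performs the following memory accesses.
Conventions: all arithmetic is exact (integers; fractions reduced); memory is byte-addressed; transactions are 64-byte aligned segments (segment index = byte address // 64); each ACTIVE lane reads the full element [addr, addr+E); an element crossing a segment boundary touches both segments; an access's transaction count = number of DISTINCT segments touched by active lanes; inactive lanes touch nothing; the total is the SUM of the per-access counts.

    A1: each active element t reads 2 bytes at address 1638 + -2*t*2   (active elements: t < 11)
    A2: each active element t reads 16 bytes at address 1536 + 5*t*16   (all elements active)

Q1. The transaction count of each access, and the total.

A1: 2 transactions
A2: 16 transactions

Answer: 2,16; total 18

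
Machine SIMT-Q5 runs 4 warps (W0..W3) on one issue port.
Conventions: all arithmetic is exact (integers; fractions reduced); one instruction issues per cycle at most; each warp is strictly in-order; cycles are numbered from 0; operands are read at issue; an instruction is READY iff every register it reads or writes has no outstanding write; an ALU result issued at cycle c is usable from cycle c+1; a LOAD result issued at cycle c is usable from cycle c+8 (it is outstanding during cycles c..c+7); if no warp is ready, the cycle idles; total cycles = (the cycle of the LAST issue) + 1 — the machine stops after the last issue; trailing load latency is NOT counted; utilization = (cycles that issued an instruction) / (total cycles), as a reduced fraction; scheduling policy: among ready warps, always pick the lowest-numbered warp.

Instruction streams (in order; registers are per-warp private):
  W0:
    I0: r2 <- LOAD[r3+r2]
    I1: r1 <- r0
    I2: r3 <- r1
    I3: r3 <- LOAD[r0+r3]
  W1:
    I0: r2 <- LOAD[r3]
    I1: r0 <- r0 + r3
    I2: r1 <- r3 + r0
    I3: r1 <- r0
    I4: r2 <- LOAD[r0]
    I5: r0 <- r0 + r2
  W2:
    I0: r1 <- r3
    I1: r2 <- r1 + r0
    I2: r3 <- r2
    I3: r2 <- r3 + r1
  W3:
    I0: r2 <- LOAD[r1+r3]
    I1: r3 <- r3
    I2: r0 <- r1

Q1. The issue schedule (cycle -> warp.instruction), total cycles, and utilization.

cycle 0: W0.I0
cycle 1: W0.I1
cycle 2: W0.I2
cycle 3: W0.I3
cycle 4: W1.I0
cycle 5: W1.I1
cycle 6: W1.I2
cycle 7: W1.I3
cycle 8: W2.I0
cycle 9: W2.I1
cycle 10: W2.I2
cycle 11: W2.I3
cycle 12: W1.I4
cycle 13: W3.I0
cycle 14: W3.I1
cycle 15: W3.I2
cycle 16: idle
cycle 17: idle
cycle 18: idle
cycle 19: idle
cycle 20: W1.I5

Answer: 21 cycles, utilization 17/21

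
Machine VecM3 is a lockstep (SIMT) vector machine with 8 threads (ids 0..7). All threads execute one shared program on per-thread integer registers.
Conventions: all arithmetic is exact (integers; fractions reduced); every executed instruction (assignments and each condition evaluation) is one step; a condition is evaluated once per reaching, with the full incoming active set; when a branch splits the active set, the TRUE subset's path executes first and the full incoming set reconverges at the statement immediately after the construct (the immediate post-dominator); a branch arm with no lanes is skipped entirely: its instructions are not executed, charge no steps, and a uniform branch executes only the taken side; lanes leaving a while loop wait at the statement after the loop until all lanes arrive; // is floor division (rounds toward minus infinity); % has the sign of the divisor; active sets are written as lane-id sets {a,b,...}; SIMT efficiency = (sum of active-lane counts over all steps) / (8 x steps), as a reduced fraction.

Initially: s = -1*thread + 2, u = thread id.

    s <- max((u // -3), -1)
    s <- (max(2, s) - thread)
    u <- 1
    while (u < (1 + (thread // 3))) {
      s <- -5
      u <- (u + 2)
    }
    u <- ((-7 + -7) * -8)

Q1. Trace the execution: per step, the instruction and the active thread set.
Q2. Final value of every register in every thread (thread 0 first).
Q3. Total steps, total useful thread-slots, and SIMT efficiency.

step 0: s <- max((u // -3), -1)      {0,1,2,3,4,5,6,7}
step 1: s <- (max(2, s) - thread)    {0,1,2,3,4,5,6,7}
step 2: u <- 1                       {0,1,2,3,4,5,6,7}
step 3: eval (u < (1 + (thread // 3))) {0,1,2,3,4,5,6,7}
step 4: s <- -5                      {3,4,5,6,7}
step 5: u <- (u + 2)                 {3,4,5,6,7}
step 6: eval (u < (1 + (thread // 3))) {3,4,5,6,7}
step 7: u <- ((-7 + -7) * -8)        {0,1,2,3,4,5,6,7}

Answer: 8 steps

s: 2,1,0,-5,-5,-5,-5,-5
u: 112,112,112,112,112,112,112,112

steps = 8; useful = 55; efficiency = 55/64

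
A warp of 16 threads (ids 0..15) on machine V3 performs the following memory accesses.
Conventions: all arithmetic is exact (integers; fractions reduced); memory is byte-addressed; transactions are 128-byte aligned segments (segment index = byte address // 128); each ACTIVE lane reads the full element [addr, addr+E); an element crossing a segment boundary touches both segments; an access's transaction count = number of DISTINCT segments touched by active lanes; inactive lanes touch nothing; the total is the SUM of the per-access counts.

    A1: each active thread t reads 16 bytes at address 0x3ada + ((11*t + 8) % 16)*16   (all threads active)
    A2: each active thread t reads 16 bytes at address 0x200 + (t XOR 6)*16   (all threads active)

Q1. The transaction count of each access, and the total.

A1: 3 transactions
A2: 2 transactions

Answer: 3,2; total 5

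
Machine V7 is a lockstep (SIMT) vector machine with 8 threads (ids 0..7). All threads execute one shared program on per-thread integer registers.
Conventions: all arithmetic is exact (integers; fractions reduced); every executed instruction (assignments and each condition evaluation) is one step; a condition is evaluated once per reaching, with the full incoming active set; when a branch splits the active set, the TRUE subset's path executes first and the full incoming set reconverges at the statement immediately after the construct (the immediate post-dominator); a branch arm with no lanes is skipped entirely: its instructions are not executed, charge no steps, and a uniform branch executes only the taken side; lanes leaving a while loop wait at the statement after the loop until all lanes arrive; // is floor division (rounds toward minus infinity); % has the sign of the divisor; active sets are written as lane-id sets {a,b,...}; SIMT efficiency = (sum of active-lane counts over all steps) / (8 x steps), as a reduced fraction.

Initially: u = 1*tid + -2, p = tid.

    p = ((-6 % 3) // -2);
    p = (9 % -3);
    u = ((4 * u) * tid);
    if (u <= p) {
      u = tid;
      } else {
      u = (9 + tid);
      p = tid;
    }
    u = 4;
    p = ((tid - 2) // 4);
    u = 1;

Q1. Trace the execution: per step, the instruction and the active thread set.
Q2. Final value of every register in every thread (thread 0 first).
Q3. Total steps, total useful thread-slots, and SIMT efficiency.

step 0: p <- ((-6 % 3) // -2)        {0,1,2,3,4,5,6,7}
step 1: p <- (9 % -3)                {0,1,2,3,4,5,6,7}
step 2: u <- ((4 * u) * tid)         {0,1,2,3,4,5,6,7}
step 3: eval (u <= p)                {0,1,2,3,4,5,6,7}
step 4: u <- tid                     {0,1,2}
step 5: u <- (9 + tid)               {3,4,5,6,7}
step 6: p <- tid                     {3,4,5,6,7}
step 7: u <- 4                       {0,1,2,3,4,5,6,7}
step 8: p <- ((tid - 2) // 4)        {0,1,2,3,4,5,6,7}
step 9: u <- 1                       {0,1,2,3,4,5,6,7}

Answer: 10 steps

u: 1,1,1,1,1,1,1,1
p: -1,-1,0,0,0,0,1,1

steps = 10; useful = 69; efficiency = 69/80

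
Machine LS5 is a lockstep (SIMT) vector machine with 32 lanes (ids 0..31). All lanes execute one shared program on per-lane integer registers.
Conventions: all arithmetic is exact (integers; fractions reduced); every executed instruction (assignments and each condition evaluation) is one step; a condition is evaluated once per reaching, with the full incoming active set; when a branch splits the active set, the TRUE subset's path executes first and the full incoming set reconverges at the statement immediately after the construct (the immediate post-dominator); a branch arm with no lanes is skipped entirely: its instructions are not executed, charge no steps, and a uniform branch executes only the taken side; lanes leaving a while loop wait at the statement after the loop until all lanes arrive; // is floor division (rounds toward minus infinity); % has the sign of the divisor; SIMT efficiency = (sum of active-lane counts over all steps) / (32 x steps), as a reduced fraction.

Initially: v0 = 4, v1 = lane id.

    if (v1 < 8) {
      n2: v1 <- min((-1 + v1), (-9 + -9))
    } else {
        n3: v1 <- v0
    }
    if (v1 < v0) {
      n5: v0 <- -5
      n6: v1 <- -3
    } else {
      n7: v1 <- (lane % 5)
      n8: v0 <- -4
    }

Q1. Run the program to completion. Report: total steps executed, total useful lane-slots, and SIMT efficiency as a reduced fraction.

Answer: 8 steps, 160 useful, 5/8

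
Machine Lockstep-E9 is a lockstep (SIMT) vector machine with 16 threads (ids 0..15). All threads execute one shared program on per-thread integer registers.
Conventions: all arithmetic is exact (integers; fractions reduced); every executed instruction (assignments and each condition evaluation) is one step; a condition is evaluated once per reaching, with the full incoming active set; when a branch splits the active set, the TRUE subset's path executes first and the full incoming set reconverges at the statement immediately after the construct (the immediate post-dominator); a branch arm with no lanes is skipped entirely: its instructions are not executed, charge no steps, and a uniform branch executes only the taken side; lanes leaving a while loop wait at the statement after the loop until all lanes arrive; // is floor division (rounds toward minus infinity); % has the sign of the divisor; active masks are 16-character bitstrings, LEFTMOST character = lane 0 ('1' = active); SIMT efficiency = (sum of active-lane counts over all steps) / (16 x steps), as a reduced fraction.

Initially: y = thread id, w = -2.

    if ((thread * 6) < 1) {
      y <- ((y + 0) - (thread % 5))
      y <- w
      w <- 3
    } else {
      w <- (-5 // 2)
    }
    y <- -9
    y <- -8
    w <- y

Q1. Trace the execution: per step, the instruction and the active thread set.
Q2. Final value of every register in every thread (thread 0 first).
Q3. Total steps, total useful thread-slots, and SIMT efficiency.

step 0: eval ((thread * 6) < 1)      1111111111111111
step 1: y <- ((y + 0) - (thread % 5)) 1000000000000000
step 2: y <- w                       1000000000000000
step 3: w <- 3                       1000000000000000
step 4: w <- (-5 // 2)               0111111111111111
step 5: y <- -9                      1111111111111111
step 6: y <- -8                      1111111111111111
step 7: w <- y                       1111111111111111

Answer: 8 steps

y: -8,-8,-8,-8,-8,-8,-8,-8,-8,-8,-8,-8,-8,-8,-8,-8
w: -8,-8,-8,-8,-8,-8,-8,-8,-8,-8,-8,-8,-8,-8,-8,-8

steps = 8; useful = 82; efficiency = 82/128 = 41/64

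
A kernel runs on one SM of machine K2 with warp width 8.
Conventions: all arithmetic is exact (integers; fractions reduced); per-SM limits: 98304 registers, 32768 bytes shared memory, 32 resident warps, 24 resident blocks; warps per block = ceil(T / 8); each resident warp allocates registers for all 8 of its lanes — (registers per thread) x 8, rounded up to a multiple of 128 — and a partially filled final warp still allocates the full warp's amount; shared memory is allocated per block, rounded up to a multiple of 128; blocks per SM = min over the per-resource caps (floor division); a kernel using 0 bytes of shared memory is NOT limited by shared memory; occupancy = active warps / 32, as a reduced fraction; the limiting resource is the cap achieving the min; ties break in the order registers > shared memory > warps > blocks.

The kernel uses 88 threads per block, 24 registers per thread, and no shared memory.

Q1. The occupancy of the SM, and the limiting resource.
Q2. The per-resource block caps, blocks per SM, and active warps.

Answer: occupancy 11/16, limited by warps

registers: 34 blocks
shared memory: no limit (kernel uses none)
warps: 2 blocks
blocks: 24 blocks

Answer: 2 blocks, 22 active warps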